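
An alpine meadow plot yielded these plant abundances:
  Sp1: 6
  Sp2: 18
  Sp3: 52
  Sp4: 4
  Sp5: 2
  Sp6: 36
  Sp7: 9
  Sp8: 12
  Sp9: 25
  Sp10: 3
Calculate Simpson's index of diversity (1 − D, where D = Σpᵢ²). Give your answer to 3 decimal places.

Total N = 6+18+52+4+2+36+9+12+25+3 = 167, so the proportions are 0.03593, 0.10778, 0.31138, 0.02395, 0.01198, 0.21557, 0.05389, 0.07186, 0.1497, 0.01796 (working shown to 5 dp, full precision carried).
D = 0.03593² + 0.10778² + 0.31138² + 0.02395² + 0.01198² + 0.21557² + 0.05389² + 0.07186² + 0.1497² + 0.01796² = 0.00129 + 0.01162 + 0.09696 + 0.00057 + 0.00014 + 0.04647 + 0.00290 + 0.00516 + 0.02241 + 0.00032 = 0.18785.
So 1 − D = 0.81215, i.e. 0.812 to 3 decimal places.

0.812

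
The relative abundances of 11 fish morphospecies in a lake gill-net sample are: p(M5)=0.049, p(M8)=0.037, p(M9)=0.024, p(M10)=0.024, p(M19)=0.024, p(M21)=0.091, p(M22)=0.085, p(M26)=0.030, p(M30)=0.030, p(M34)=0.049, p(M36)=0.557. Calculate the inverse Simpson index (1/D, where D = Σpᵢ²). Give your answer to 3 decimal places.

D = 0.049² + 0.037² + 0.024² + 0.024² + 0.024² + 0.091² + 0.085² + 0.03² + 0.03² + 0.049² + 0.557² = 0.002401 + 0.001369 + 0.000576 + 0.000576 + 0.000576 + 0.008281 + 0.007225 + 0.000900 + 0.000900 + 0.002401 + 0.310249 = 0.335454 (working shown to 6 dp, full precision carried).
So 1/D = 2.98103, i.e. 2.981 to 3 decimal places.

2.981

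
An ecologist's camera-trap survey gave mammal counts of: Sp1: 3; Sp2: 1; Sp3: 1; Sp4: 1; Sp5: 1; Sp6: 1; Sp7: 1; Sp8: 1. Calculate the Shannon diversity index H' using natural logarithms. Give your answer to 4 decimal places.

1.9730

Total N = 3+1+1+1+1+1+1+1 = 10, so the proportions are 0.3, 0.1, 0.1, 0.1, 0.1, 0.1, 0.1, 0.1 (working shown to 6 dp, full precision carried).
Each pᵢ ln pᵢ term: 0.3×(-1.203973)=-0.361192, 0.1×(-2.302585)=-0.230259, 0.1×(-2.302585)=-0.230259, 0.1×(-2.302585)=-0.230259, 0.1×(-2.302585)=-0.230259, 0.1×(-2.302585)=-0.230259, 0.1×(-2.302585)=-0.230259, 0.1×(-2.302585)=-0.230259.
Sum = -1.973001, so H' = 1.9730.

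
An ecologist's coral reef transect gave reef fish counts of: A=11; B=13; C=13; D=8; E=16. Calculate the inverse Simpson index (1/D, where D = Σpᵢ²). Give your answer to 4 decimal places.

Total N = 11+13+13+8+16 = 61, so the proportions are 0.18032787, 0.21311475, 0.21311475, 0.13114754, 0.26229508 (working shown to 8 dp, full precision carried).
D = 0.18032787² + 0.21311475² + 0.21311475² + 0.13114754² + 0.26229508² = 0.03251814 + 0.04541790 + 0.04541790 + 0.01719968 + 0.06879871 = 0.20935232.
So 1/D = 4.776637, i.e. 4.7766 to 4 decimal places.

4.7766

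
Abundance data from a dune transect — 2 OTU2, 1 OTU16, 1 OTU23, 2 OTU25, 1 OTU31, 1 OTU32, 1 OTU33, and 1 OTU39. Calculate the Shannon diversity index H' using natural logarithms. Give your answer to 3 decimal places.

2.025

Total N = 2+1+1+2+1+1+1+1 = 10, so the proportions are 0.2, 0.1, 0.1, 0.2, 0.1, 0.1, 0.1, 0.1 (working shown to 5 dp, full precision carried).
Each pᵢ ln pᵢ term: 0.2×(-1.60944)=-0.32189, 0.1×(-2.30259)=-0.23026, 0.1×(-2.30259)=-0.23026, 0.2×(-1.60944)=-0.32189, 0.1×(-2.30259)=-0.23026, 0.1×(-2.30259)=-0.23026, 0.1×(-2.30259)=-0.23026, 0.1×(-2.30259)=-0.23026.
Sum = -2.02533, so H' = 2.025.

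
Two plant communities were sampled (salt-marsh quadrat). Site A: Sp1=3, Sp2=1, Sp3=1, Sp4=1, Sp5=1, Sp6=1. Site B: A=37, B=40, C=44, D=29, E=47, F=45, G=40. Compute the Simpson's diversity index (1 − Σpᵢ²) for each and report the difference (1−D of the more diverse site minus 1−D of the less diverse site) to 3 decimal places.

0.073

Site A: N=8, proportions 0.375, 0.125, 0.125, 0.125, 0.125, 0.125, giving 1−D = 0.78125 (working shown to 5 dp, full precision carried).
Site B: N=282, proportions 0.13121, 0.14184, 0.15603, 0.10284, 0.16667, 0.15957, 0.14184, giving 1−D = 0.85438.
Difference = |0.78125 − 0.85438| = 0.07313, i.e. 0.073 to 3 decimal places.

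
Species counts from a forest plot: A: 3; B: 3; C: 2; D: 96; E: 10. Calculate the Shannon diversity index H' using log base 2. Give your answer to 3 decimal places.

Total N = 3+3+2+96+10 = 114, so the proportions are 0.02632, 0.02632, 0.01754, 0.84211, 0.08772 (working shown to 5 dp, full precision carried).
Each pᵢ log₂ pᵢ term: 0.02632×(-5.24793)=-0.13810, 0.02632×(-5.24793)=-0.13810, 0.01754×(-5.83289)=-0.10233, 0.84211×(-0.24793)=-0.20878, 0.08772×(-3.51096)=-0.30798.
Sum = -0.89530, so H' = 0.895.

0.895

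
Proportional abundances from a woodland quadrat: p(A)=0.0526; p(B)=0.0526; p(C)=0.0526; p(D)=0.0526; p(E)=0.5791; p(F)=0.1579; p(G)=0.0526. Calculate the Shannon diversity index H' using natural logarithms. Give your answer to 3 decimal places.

1.382

Each pᵢ ln pᵢ term (working shown to 5 dp, full precision carried): 0.0526×(-2.94504)=-0.15491, 0.0526×(-2.94504)=-0.15491, 0.0526×(-2.94504)=-0.15491, 0.0526×(-2.94504)=-0.15491, 0.5791×(-0.54628)=-0.31635, 0.1579×(-1.84579)=-0.29145, 0.0526×(-2.94504)=-0.15491.
Sum = -1.38235, so H' = 1.382.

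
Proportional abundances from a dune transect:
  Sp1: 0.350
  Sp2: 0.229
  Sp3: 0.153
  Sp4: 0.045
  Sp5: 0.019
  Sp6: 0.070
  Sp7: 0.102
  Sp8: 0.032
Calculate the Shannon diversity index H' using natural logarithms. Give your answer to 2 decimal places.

Each pᵢ ln pᵢ term (working shown to 4 dp, full precision carried): 0.35×(-1.0498)=-0.3674, 0.229×(-1.4740)=-0.3376, 0.153×(-1.8773)=-0.2872, 0.045×(-3.1011)=-0.1395, 0.019×(-3.9633)=-0.0753, 0.07×(-2.6593)=-0.1861, 0.102×(-2.2828)=-0.2328, 0.032×(-3.4420)=-0.1101.
Sum = -1.7362, so H' = 1.74.

1.74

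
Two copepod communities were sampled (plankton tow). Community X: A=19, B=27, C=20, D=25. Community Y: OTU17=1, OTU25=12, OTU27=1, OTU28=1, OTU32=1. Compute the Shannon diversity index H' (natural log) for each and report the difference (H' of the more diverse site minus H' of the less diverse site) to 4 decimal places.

Community X: N=91, proportions 0.208791, 0.296703, 0.21978, 0.274725, giving H' = 1.375492 (working shown to 6 dp, full precision carried).
Community Y: N=16, proportions 0.0625, 0.75, 0.0625, 0.0625, 0.0625, giving H' = 0.908909.
Difference = |1.375492 − 0.908909| = 0.466583, i.e. 0.4666 to 4 decimal places.

0.4666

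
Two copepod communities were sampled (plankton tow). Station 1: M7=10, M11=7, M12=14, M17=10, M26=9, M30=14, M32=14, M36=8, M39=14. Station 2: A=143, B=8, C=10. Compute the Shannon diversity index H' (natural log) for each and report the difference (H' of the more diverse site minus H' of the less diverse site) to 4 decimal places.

Station 1: N=100, proportions 0.1, 0.07, 0.14, 0.1, 0.09, 0.14, 0.14, 0.08, 0.14, giving H' = 2.166462 (working shown to 6 dp, full precision carried).
Station 2: N=161, proportions 0.888199, 0.049689, 0.062112, giving H' = 0.427068.
Difference = |2.166462 − 0.427068| = 1.739394, i.e. 1.7394 to 4 decimal places.

1.7394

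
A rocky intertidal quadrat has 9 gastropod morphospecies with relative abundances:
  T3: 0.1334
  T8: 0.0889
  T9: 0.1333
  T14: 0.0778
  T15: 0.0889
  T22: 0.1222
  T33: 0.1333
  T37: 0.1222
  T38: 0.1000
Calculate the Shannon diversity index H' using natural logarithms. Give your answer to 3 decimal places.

Each pᵢ ln pᵢ term (working shown to 5 dp, full precision carried): 0.1334×(-2.01440)=-0.26872, 0.0889×(-2.42024)=-0.21516, 0.1333×(-2.01515)=-0.26862, 0.0778×(-2.55361)=-0.19867, 0.0889×(-2.42024)=-0.21516, 0.1222×(-2.10210)=-0.25688, 0.1333×(-2.01515)=-0.26862, 0.1222×(-2.10210)=-0.25688, 0.1×(-2.30259)=-0.23026.
Sum = -2.17896, so H' = 2.179.

2.179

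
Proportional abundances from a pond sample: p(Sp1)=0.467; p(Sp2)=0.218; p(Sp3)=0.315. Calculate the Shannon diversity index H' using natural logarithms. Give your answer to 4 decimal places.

Each pᵢ ln pᵢ term (working shown to 6 dp, full precision carried): 0.467×(-0.761426)=-0.355586, 0.218×(-1.523260)=-0.332071, 0.315×(-1.155183)=-0.363883.
Sum = -1.051539, so H' = 1.0515.

1.0515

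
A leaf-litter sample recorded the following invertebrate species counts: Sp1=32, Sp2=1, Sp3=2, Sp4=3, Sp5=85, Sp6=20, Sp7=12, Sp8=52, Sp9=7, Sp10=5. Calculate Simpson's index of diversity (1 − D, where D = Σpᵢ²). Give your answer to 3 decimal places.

Total N = 32+1+2+3+85+20+12+52+7+5 = 219, so the proportions are 0.14612, 0.00457, 0.00913, 0.0137, 0.38813, 0.09132, 0.05479, 0.23744, 0.03196, 0.02283 (working shown to 5 dp, full precision carried).
D = 0.14612² + 0.00457² + 0.00913² + 0.0137² + 0.38813² + 0.09132² + 0.05479² + 0.23744² + 0.03196² + 0.02283² = 0.02135 + 0.00002 + 0.00008 + 0.00019 + 0.15064 + 0.00834 + 0.00300 + 0.05638 + 0.00102 + 0.00052 = 0.24155.
So 1 − D = 0.75845, i.e. 0.758 to 3 decimal places.

0.758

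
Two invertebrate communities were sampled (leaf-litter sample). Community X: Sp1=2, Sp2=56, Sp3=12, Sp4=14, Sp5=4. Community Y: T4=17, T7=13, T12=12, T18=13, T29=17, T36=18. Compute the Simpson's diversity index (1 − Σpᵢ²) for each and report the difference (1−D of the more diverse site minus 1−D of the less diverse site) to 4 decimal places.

0.2806

Community X: N=88, proportions 0.022727, 0.636364, 0.136364, 0.159091, 0.045455, giving 1−D = 0.548554 (working shown to 6 dp, full precision carried).
Community Y: N=90, proportions 0.188889, 0.144444, 0.133333, 0.144444, 0.188889, 0.2, giving 1−D = 0.829136.
Difference = |0.548554 − 0.829136| = 0.280582, i.e. 0.2806 to 4 decimal places.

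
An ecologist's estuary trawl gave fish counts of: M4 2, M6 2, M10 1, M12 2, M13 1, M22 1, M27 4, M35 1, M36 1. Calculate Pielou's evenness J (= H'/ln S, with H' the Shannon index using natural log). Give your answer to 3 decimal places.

0.938

Total N = 2+2+1+2+1+1+4+1+1 = 15, so the proportions are 0.13333, 0.13333, 0.06667, 0.13333, 0.06667, 0.06667, 0.26667, 0.06667, 0.06667 (working shown to 5 dp, full precision carried).
H' = −Σ pᵢ ln pᵢ = −((-0.26865) + (-0.26865) + (-0.18054) + (-0.26865) + (-0.18054) + (-0.18054) + (-0.35247) + (-0.18054) + (-0.18054)) = 2.06111.
With S = 9 species, ln S = 2.19722, so J = 2.06111/2.19722 = 0.93805, i.e. 0.938 to 3 decimal places.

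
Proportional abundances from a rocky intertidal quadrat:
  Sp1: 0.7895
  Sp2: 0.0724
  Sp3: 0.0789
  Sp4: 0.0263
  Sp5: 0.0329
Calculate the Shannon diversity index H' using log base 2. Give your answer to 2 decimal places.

1.13

Each pᵢ log₂ pᵢ term (working shown to 4 dp, full precision carried): 0.7895×(-0.3410)=-0.2692, 0.0724×(-3.7879)=-0.2742, 0.0789×(-3.6638)=-0.2891, 0.0263×(-5.2488)=-0.1380, 0.0329×(-4.9258)=-0.1621.
Sum = -1.1326, so H' = 1.13.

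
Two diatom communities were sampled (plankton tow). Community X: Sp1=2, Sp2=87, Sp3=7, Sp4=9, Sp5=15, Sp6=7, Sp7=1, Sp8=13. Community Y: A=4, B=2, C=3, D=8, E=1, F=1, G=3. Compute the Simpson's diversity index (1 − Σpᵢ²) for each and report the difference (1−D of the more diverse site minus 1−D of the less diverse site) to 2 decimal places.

Community X: N=141, proportions 0.0142, 0.617, 0.0496, 0.0638, 0.1064, 0.0496, 0.0071, 0.0922, giving 1−D = 0.5902 (working shown to 4 dp, full precision carried).
Community Y: N=22, proportions 0.1818, 0.0909, 0.1364, 0.3636, 0.0455, 0.0455, 0.1364, giving 1−D = 0.7851.
Difference = |0.5902 − 0.7851| = 0.1949, i.e. 0.19 to 2 decimal places.

0.19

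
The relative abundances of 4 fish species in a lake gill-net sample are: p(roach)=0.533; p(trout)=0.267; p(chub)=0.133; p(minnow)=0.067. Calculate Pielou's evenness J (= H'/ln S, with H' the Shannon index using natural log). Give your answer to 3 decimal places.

H' = −Σ pᵢ ln pᵢ = −((-0.33538) + (-0.35258) + (-0.26832) + (-0.18111)) = 1.13738 (working shown to 5 dp, full precision carried).
With S = 4 species, ln S = 1.38629, so J = 1.13738/1.38629 = 0.82044, i.e. 0.820 to 3 decimal places.

0.820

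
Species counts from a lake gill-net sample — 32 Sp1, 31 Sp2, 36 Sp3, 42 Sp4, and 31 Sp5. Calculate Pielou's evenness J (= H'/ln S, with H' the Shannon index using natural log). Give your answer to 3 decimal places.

0.995

Total N = 32+31+36+42+31 = 172, so the proportions are 0.18605, 0.18023, 0.2093, 0.24419, 0.18023 (working shown to 5 dp, full precision carried).
H' = −Σ pᵢ ln pᵢ = −((-0.31289) + (-0.30883) + (-0.32734) + (-0.34426) + (-0.30883)) = 1.60215.
With S = 5 species, ln S = 1.60944, so J = 1.60215/1.60944 = 0.99547, i.e. 0.995 to 3 decimal places.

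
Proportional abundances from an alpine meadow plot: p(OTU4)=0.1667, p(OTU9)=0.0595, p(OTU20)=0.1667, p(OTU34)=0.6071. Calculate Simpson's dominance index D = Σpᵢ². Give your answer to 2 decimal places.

0.43

D = 0.1667² + 0.0595² + 0.1667² + 0.6071² = 0.0278 + 0.0035 + 0.0278 + 0.3686 = 0.4277 (working shown to 4 dp, full precision carried).
To 2 decimal places, D = 0.43.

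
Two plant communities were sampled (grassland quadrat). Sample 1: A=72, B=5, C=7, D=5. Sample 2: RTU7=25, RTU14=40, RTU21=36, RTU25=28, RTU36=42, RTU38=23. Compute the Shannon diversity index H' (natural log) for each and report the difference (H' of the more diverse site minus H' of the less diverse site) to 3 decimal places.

1.071

Sample 1: N=89, proportions 0.80899, 0.05618, 0.07865, 0.05618, giving H' = 0.69498 (working shown to 5 dp, full precision carried).
Sample 2: N=194, proportions 0.12887, 0.20619, 0.18557, 0.14433, 0.21649, 0.11856, giving H' = 1.76562.
Difference = |0.69498 − 1.76562| = 1.07064, i.e. 1.071 to 3 decimal places.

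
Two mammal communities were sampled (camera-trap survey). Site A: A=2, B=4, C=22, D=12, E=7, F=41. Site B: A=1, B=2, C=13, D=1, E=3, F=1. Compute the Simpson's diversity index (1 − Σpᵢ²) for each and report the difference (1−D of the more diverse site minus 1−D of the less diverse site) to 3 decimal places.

0.112

Site A: N=88, proportions 0.02273, 0.04545, 0.25, 0.13636, 0.07955, 0.46591, giving 1−D = 0.69292 (working shown to 5 dp, full precision carried).
Site B: N=21, proportions 0.04762, 0.09524, 0.61905, 0.04762, 0.14286, 0.04762, giving 1−D = 0.58050.
Difference = |0.69292 − 0.58050| = 0.11242, i.e. 0.112 to 3 decimal places.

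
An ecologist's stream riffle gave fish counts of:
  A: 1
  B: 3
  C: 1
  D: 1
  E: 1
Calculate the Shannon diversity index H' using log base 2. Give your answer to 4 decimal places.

Total N = 1+3+1+1+1 = 7, so the proportions are 0.142857, 0.428571, 0.142857, 0.142857, 0.142857 (working shown to 6 dp, full precision carried).
Each pᵢ log₂ pᵢ term: 0.142857×(-2.807355)=-0.401051, 0.428571×(-1.222392)=-0.523882, 0.142857×(-2.807355)=-0.401051, 0.142857×(-2.807355)=-0.401051, 0.142857×(-2.807355)=-0.401051.
Sum = -2.128085, so H' = 2.1281.

2.1281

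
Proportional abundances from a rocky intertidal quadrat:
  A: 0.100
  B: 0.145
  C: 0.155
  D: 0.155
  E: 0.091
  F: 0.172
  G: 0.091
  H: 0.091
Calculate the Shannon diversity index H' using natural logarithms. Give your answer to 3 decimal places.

Each pᵢ ln pᵢ term (working shown to 5 dp, full precision carried): 0.1×(-2.30259)=-0.23026, 0.145×(-1.93102)=-0.28000, 0.155×(-1.86433)=-0.28897, 0.155×(-1.86433)=-0.28897, 0.091×(-2.39690)=-0.21812, 0.172×(-1.76026)=-0.30276, 0.091×(-2.39690)=-0.21812, 0.091×(-2.39690)=-0.21812.
Sum = -2.04532, so H' = 2.045.

2.045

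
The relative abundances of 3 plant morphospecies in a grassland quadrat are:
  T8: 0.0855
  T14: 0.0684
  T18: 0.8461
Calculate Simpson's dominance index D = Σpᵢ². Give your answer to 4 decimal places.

0.7279

D = 0.0855² + 0.0684² + 0.8461² = 0.007310 + 0.004679 + 0.715885 = 0.727874 (working shown to 6 dp, full precision carried).
To 4 decimal places, D = 0.7279.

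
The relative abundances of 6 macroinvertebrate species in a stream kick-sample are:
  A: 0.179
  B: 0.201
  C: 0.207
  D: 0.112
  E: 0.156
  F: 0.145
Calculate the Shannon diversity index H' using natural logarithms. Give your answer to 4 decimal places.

Each pᵢ ln pᵢ term (working shown to 6 dp, full precision carried): 0.179×(-1.720369)=-0.307946, 0.201×(-1.604450)=-0.322495, 0.207×(-1.575036)=-0.326033, 0.112×(-2.189256)=-0.245197, 0.156×(-1.857899)=-0.289832, 0.145×(-1.931022)=-0.279998.
Sum = -1.771500, so H' = 1.7715.

1.7715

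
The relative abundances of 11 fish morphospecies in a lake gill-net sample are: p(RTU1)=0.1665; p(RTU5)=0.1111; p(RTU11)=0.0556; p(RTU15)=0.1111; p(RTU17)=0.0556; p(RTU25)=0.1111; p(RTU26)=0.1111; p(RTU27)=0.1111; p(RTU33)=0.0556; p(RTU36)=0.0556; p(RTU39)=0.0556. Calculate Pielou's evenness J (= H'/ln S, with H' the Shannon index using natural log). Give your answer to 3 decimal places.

H' = −Σ pᵢ ln pᵢ = −((-0.29849) + (-0.24412) + (-0.16066) + (-0.24412) + (-0.16066) + (-0.24412) + (-0.24412) + (-0.24412) + (-0.16066) + (-0.16066) + (-0.16066)) = 2.32241 (working shown to 5 dp, full precision carried).
With S = 11 species, ln S = 2.39790, so J = 2.32241/2.39790 = 0.96852, i.e. 0.969 to 3 decimal places.

0.969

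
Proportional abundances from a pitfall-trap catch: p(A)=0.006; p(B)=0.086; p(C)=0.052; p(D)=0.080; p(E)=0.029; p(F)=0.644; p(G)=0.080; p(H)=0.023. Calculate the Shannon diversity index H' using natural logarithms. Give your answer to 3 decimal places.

Each pᵢ ln pᵢ term (working shown to 5 dp, full precision carried): 0.006×(-5.11600)=-0.03070, 0.086×(-2.45341)=-0.21099, 0.052×(-2.95651)=-0.15374, 0.08×(-2.52573)=-0.20206, 0.029×(-3.54046)=-0.10267, 0.644×(-0.44006)=-0.28340, 0.08×(-2.52573)=-0.20206, 0.023×(-3.77226)=-0.08676.
Sum = -1.27238, so H' = 1.272.

1.272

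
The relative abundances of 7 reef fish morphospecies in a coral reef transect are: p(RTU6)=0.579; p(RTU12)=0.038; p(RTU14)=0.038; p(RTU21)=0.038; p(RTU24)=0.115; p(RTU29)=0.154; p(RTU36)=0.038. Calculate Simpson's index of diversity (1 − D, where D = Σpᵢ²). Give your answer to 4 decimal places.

0.6220

D = 0.579² + 0.038² + 0.038² + 0.038² + 0.115² + 0.154² + 0.038² = 0.335241 + 0.001444 + 0.001444 + 0.001444 + 0.013225 + 0.023716 + 0.001444 = 0.377958 (working shown to 6 dp, full precision carried).
So 1 − D = 0.622042, i.e. 0.6220 to 4 decimal places.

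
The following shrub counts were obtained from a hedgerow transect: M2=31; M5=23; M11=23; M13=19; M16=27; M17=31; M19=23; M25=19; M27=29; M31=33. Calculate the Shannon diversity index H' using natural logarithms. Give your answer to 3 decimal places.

2.285

Total N = 31+23+23+19+27+31+23+19+29+33 = 258, so the proportions are 0.12016, 0.08915, 0.08915, 0.07364, 0.10465, 0.12016, 0.08915, 0.07364, 0.1124, 0.12791 (working shown to 5 dp, full precision carried).
Each pᵢ ln pᵢ term: 0.12016×(-2.11897)=-0.25461, 0.08915×(-2.41747)=-0.21551, 0.08915×(-2.41747)=-0.21551, 0.07364×(-2.60852)=-0.19210, 0.10465×(-2.25712)=-0.23621, 0.12016×(-2.11897)=-0.25461, 0.08915×(-2.41747)=-0.21551, 0.07364×(-2.60852)=-0.19210, 0.1124×(-2.18566)=-0.24568, 0.12791×(-2.05645)=-0.26303.
Sum = -2.28486, so H' = 2.285.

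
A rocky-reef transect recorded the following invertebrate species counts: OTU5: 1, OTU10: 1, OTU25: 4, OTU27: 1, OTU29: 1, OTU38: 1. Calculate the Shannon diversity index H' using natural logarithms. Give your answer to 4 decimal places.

Total N = 1+1+4+1+1+1 = 9, so the proportions are 0.111111, 0.111111, 0.444444, 0.111111, 0.111111, 0.111111 (working shown to 6 dp, full precision carried).
Each pᵢ ln pᵢ term: 0.111111×(-2.197225)=-0.244136, 0.111111×(-2.197225)=-0.244136, 0.444444×(-0.810930)=-0.360413, 0.111111×(-2.197225)=-0.244136, 0.111111×(-2.197225)=-0.244136, 0.111111×(-2.197225)=-0.244136.
Sum = -1.581094, so H' = 1.5811.

1.5811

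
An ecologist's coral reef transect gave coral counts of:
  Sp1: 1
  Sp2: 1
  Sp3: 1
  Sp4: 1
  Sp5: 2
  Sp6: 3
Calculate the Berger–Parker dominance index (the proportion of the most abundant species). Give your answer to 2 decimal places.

0.33

Total N = 1+1+1+1+2+3 = 9, so the proportions are 0.1111, 0.1111, 0.1111, 0.1111, 0.2222, 0.3333 (working shown to 4 dp, full precision carried).
The largest proportion is 0.3333, i.e. d = 0.33 to 2 decimal places.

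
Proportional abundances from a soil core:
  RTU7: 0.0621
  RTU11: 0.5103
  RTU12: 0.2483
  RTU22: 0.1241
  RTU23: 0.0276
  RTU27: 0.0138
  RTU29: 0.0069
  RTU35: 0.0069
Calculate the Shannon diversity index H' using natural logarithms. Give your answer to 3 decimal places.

Each pᵢ ln pᵢ term (working shown to 5 dp, full precision carried): 0.0621×(-2.77901)=-0.17258, 0.5103×(-0.67276)=-0.34331, 0.2483×(-1.39312)=-0.34591, 0.1241×(-2.08667)=-0.25896, 0.0276×(-3.58994)=-0.09908, 0.0138×(-4.28309)=-0.05911, 0.0069×(-4.97623)=-0.03434, 0.0069×(-4.97623)=-0.03434.
Sum = -1.34761, so H' = 1.348.

1.348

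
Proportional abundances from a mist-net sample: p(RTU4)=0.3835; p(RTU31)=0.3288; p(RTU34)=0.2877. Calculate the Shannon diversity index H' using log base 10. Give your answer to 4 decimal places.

0.4741

Each pᵢ log₁₀ pᵢ term (working shown to 6 dp, full precision carried): 0.3835×(-0.416235)=-0.159626, 0.3288×(-0.483068)=-0.158833, 0.2877×(-0.541060)=-0.155663.
Sum = -0.474122, so H' = 0.4741.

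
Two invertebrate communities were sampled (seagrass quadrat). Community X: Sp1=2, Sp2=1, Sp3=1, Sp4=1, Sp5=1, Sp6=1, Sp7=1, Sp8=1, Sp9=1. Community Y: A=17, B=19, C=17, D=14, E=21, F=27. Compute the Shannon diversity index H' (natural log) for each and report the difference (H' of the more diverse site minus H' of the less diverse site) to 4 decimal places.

0.3942

Community X: N=10, proportions 0.2, 0.1, 0.1, 0.1, 0.1, 0.1, 0.1, 0.1, 0.1, giving H' = 2.163956 (working shown to 6 dp, full precision carried).
Community Y: N=115, proportions 0.147826, 0.165217, 0.147826, 0.121739, 0.182609, 0.234783, giving H' = 1.769776.
Difference = |2.163956 − 1.769776| = 0.394180, i.e. 0.3942 to 4 decimal places.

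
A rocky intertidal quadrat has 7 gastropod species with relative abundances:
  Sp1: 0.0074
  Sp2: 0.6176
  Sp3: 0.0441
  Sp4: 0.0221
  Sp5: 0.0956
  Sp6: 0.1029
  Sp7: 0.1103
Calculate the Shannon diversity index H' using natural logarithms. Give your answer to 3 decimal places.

Each pᵢ ln pᵢ term (working shown to 5 dp, full precision carried): 0.0074×(-4.90628)=-0.03631, 0.6176×(-0.48191)=-0.29763, 0.0441×(-3.12130)=-0.13765, 0.0221×(-3.81218)=-0.08425, 0.0956×(-2.34758)=-0.22443, 0.1029×(-2.27400)=-0.23399, 0.1103×(-2.20455)=-0.24316.
Sum = -1.25742, so H' = 1.257.

1.257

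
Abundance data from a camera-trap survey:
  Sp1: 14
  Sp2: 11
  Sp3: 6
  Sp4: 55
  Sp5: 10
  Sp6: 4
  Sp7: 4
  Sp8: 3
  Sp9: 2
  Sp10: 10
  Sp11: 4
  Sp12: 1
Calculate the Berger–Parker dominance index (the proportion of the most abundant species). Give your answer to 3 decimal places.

0.444

Total N = 14+11+6+55+10+4+4+3+2+10+4+1 = 124, so the proportions are 0.1129, 0.08871, 0.04839, 0.44355, 0.08065, 0.03226, 0.03226, 0.02419, 0.01613, 0.08065, 0.03226, 0.00806 (working shown to 5 dp, full precision carried).
The largest proportion is 0.44355, i.e. d = 0.444 to 3 decimal places.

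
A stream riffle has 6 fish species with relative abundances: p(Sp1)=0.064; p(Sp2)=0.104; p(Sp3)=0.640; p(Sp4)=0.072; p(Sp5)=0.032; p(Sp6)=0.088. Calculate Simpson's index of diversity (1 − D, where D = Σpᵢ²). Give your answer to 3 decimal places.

0.562

D = 0.064² + 0.104² + 0.64² + 0.072² + 0.032² + 0.088² = 0.00410 + 0.01082 + 0.40960 + 0.00518 + 0.00102 + 0.00774 = 0.43846 (working shown to 5 dp, full precision carried).
So 1 − D = 0.56154, i.e. 0.562 to 3 decimal places.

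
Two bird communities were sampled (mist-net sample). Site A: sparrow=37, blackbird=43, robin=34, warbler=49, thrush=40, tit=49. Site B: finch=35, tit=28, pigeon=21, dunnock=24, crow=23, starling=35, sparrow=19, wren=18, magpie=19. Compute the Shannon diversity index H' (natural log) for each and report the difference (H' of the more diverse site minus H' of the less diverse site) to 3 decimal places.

0.384

Site A: N=252, proportions 0.14683, 0.17063, 0.13492, 0.19444, 0.15873, 0.19444, giving H' = 1.78266 (working shown to 5 dp, full precision carried).
Site B: N=222, proportions 0.15766, 0.12613, 0.09459, 0.10811, 0.1036, 0.15766, 0.08559, 0.08108, 0.08559, giving H' = 2.16657.
Difference = |1.78266 − 2.16657| = 0.38391, i.e. 0.384 to 3 decimal places.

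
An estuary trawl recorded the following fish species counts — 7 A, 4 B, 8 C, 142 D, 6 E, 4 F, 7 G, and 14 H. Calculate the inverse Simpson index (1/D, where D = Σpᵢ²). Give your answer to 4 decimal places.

Total N = 7+4+8+142+6+4+7+14 = 192, so the proportions are 0.0364583, 0.0208333, 0.0416667, 0.7395833, 0.03125, 0.0208333, 0.0364583, 0.0729167 (working shown to 7 dp, full precision carried).
D = 0.0364583² + 0.0208333² + 0.0416667² + 0.7395833² + 0.03125² + 0.0208333² + 0.0364583² + 0.0729167² = 0.0013292 + 0.0004340 + 0.0017361 + 0.5469835 + 0.0009766 + 0.0004340 + 0.0013292 + 0.0053168 = 0.5585395.
So 1/D = 1.790384, i.e. 1.7904 to 4 decimal places.

1.7904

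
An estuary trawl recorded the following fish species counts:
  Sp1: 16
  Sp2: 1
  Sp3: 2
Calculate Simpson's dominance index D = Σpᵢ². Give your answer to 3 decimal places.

Total N = 16+1+2 = 19, so the proportions are 0.84211, 0.05263, 0.10526 (working shown to 5 dp, full precision carried).
D = 0.84211² + 0.05263² + 0.10526² = 0.70914 + 0.00277 + 0.01108 = 0.72299.
To 3 decimal places, D = 0.723.

0.723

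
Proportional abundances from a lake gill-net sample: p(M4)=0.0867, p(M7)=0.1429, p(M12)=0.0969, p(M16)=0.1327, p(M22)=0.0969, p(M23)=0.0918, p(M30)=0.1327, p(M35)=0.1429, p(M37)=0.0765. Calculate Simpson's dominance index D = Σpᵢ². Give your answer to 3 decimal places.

D = 0.0867² + 0.1429² + 0.0969² + 0.1327² + 0.0969² + 0.0918² + 0.1327² + 0.1429² + 0.0765² = 0.00752 + 0.02042 + 0.00939 + 0.01761 + 0.00939 + 0.00843 + 0.01761 + 0.02042 + 0.00585 = 0.11664 (working shown to 5 dp, full precision carried).
To 3 decimal places, D = 0.117.

0.117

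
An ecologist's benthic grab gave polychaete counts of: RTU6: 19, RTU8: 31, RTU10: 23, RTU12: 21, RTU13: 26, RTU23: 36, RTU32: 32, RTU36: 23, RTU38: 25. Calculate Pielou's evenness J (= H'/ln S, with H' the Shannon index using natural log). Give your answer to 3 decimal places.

Total N = 19+31+23+21+26+36+32+23+25 = 236, so the proportions are 0.08051, 0.13136, 0.09746, 0.08898, 0.11017, 0.15254, 0.13559, 0.09746, 0.10593 (working shown to 5 dp, full precision carried).
H' = −Σ pᵢ ln pᵢ = −((-0.20283) + (-0.26663) + (-0.22691) + (-0.21528) + (-0.24300) + (-0.28683) + (-0.27093) + (-0.22691) + (-0.23781)) = 2.17714.
With S = 9 species, ln S = 2.19722, so J = 2.17714/2.19722 = 0.99086, i.e. 0.991 to 3 decimal places.

0.991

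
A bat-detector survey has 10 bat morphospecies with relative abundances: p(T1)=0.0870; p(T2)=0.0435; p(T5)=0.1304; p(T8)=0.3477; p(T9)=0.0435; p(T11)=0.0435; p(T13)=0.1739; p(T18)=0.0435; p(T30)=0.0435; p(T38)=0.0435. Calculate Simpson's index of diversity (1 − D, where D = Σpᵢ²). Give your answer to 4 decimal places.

0.8129

D = 0.087² + 0.0435² + 0.1304² + 0.3477² + 0.0435² + 0.0435² + 0.1739² + 0.0435² + 0.0435² + 0.0435² = 0.007569 + 0.001892 + 0.017004 + 0.120895 + 0.001892 + 0.001892 + 0.030241 + 0.001892 + 0.001892 + 0.001892 = 0.187063 (working shown to 6 dp, full precision carried).
So 1 − D = 0.812937, i.e. 0.8129 to 4 decimal places.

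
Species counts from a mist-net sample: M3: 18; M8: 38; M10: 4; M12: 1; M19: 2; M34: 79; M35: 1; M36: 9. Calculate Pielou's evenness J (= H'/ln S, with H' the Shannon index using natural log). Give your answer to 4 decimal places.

0.6374

Total N = 18+38+4+1+2+79+1+9 = 152, so the proportions are 0.1184211, 0.25, 0.0263158, 0.0065789, 0.0131579, 0.5197368, 0.0065789, 0.0592105 (working shown to 7 dp, full precision carried).
H' = −Σ pᵢ ln pᵢ = −((-0.2526524) + (-0.3465736) + (-0.0957260) + (-0.0330518) + (-0.0569833) + (-0.3401328) + (-0.0330518) + (-0.1673678)) = 1.3255395.
With S = 8 species, ln S = 2.0794415, so J = 1.3255395/2.0794415 = 0.6374497, i.e. 0.6374 to 4 decimal places.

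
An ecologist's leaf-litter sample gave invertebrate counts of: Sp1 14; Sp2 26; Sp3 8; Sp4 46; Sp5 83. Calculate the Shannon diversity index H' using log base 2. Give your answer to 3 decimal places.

1.915

Total N = 14+26+8+46+83 = 177, so the proportions are 0.0791, 0.14689, 0.0452, 0.25989, 0.46893 (working shown to 5 dp, full precision carried).
Each pᵢ log₂ pᵢ term: 0.0791×(-3.66025)=-0.28951, 0.14689×(-2.76717)=-0.40648, 0.0452×(-4.46761)=-0.20193, 0.25989×(-1.94404)=-0.50523, 0.46893×(-1.09257)=-0.51233.
Sum = -1.91548, so H' = 1.915.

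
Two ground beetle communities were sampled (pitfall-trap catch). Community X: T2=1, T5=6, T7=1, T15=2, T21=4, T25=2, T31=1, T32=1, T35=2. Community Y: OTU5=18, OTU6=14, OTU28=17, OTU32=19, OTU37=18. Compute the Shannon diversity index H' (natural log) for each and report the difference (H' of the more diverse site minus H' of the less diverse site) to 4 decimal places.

0.3688

Community X: N=20, proportions 0.05, 0.3, 0.05, 0.1, 0.2, 0.1, 0.05, 0.05, 0.1, giving H' = 1.9730014 (working shown to 7 dp, full precision carried).
Community Y: N=86, proportions 0.2093023, 0.1627907, 0.1976744, 0.2209302, 0.2093023, giving H' = 1.6042409.
Difference = |1.9730014 − 1.6042409| = 0.3687605, i.e. 0.3688 to 4 decimal places.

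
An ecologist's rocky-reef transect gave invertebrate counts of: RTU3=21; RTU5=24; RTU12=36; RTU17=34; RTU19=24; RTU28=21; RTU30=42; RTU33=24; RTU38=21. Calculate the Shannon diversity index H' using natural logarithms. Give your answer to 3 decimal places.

Total N = 21+24+36+34+24+21+42+24+21 = 247, so the proportions are 0.08502, 0.09717, 0.14575, 0.13765, 0.09717, 0.08502, 0.17004, 0.09717, 0.08502 (working shown to 5 dp, full precision carried).
Each pᵢ ln pᵢ term: 0.08502×(-2.46487)=-0.20956, 0.09717×(-2.33133)=-0.22653, 0.14575×(-1.92587)=-0.28069, 0.13765×(-1.98303)=-0.27297, 0.09717×(-2.33133)=-0.22653, 0.08502×(-2.46487)=-0.20956, 0.17004×(-1.77172)=-0.30126, 0.09717×(-2.33133)=-0.22653, 0.08502×(-2.46487)=-0.20956.
Sum = -2.16319, so H' = 2.163.

2.163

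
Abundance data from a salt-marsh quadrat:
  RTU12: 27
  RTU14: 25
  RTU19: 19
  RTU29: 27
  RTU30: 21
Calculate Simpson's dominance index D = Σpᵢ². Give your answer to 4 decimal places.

0.2037

Total N = 27+25+19+27+21 = 119, so the proportions are 0.226891, 0.210084, 0.159664, 0.226891, 0.176471 (working shown to 6 dp, full precision carried).
D = 0.226891² + 0.210084² + 0.159664² + 0.226891² + 0.176471² = 0.051479 + 0.044135 + 0.025493 + 0.051479 + 0.031142 = 0.203729.
To 4 decimal places, D = 0.2037.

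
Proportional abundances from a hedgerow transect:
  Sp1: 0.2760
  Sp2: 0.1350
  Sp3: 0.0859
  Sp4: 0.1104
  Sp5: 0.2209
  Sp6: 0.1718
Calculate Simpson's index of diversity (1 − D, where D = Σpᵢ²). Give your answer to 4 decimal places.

0.8077

D = 0.276² + 0.135² + 0.0859² + 0.1104² + 0.2209² + 0.1718² = 0.076176 + 0.018225 + 0.007379 + 0.012188 + 0.048797 + 0.029515 = 0.192280 (working shown to 6 dp, full precision carried).
So 1 − D = 0.807720, i.e. 0.8077 to 4 decimal places.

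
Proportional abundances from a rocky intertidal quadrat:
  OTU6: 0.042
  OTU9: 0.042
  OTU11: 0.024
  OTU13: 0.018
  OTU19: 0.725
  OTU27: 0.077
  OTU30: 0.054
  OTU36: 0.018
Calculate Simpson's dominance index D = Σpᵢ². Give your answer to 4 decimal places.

0.5392

D = 0.042² + 0.042² + 0.024² + 0.018² + 0.725² + 0.077² + 0.054² + 0.018² = 0.001764 + 0.001764 + 0.000576 + 0.000324 + 0.525625 + 0.005929 + 0.002916 + 0.000324 = 0.539222 (working shown to 6 dp, full precision carried).
To 4 decimal places, D = 0.5392.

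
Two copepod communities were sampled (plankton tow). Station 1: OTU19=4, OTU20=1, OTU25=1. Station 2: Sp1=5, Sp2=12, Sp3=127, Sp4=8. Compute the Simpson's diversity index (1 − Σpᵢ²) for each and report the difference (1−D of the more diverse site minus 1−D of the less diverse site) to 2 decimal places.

0.21

Station 1: N=6, proportions 0.6667, 0.1667, 0.1667, giving 1−D = 0.5000 (working shown to 4 dp, full precision carried).
Station 2: N=152, proportions 0.0329, 0.0789, 0.8355, 0.0526, giving 1−D = 0.2918.
Difference = |0.5000 − 0.2918| = 0.2082, i.e. 0.21 to 2 decimal places.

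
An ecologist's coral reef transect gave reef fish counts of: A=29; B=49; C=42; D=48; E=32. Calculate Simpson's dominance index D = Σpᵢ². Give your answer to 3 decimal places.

0.208

Total N = 29+49+42+48+32 = 200, so the proportions are 0.145, 0.245, 0.21, 0.24, 0.16 (working shown to 5 dp, full precision carried).
D = 0.145² + 0.245² + 0.21² + 0.24² + 0.16² = 0.02102 + 0.06002 + 0.04410 + 0.05760 + 0.02560 = 0.20835.
To 3 decimal places, D = 0.208.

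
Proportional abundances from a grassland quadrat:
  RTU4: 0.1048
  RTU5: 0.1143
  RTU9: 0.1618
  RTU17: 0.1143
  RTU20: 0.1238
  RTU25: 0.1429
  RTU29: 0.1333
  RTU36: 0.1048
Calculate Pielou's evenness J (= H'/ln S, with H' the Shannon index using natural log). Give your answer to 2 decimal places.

0.99

H' = −Σ pᵢ ln pᵢ = −((-0.2364) + (-0.2479) + (-0.2947) + (-0.2479) + (-0.2586) + (-0.2780) + (-0.2686) + (-0.2364)) = 2.0686 (working shown to 4 dp, full precision carried).
With S = 8 species, ln S = 2.0794, so J = 2.0686/2.0794 = 0.9948, i.e. 0.99 to 2 decimal places.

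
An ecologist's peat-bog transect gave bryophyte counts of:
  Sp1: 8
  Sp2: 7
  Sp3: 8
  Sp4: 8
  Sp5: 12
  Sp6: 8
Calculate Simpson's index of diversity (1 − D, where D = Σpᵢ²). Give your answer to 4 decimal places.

Total N = 8+7+8+8+12+8 = 51, so the proportions are 0.156863, 0.137255, 0.156863, 0.156863, 0.235294, 0.156863 (working shown to 6 dp, full precision carried).
D = 0.156863² + 0.137255² + 0.156863² + 0.156863² + 0.235294² + 0.156863² = 0.024606 + 0.018839 + 0.024606 + 0.024606 + 0.055363 + 0.024606 = 0.172626.
So 1 − D = 0.827374, i.e. 0.8274 to 4 decimal places.

0.8274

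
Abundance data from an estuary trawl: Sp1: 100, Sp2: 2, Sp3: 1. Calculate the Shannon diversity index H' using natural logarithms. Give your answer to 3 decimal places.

0.150

Total N = 100+2+1 = 103, so the proportions are 0.97087, 0.01942, 0.00971 (working shown to 5 dp, full precision carried).
Each pᵢ ln pᵢ term: 0.97087×(-0.02956)=-0.02870, 0.01942×(-3.94158)=-0.07654, 0.00971×(-4.63473)=-0.04500.
Sum = -0.15023, so H' = 0.150.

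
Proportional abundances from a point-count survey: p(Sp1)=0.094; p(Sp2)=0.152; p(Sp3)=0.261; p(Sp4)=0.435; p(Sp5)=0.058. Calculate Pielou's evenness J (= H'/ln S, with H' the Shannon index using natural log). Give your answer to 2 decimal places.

0.86

H' = −Σ pᵢ ln pᵢ = −((-0.2223) + (-0.2863) + (-0.3506) + (-0.3621) + (-0.1651)) = 1.3864 (working shown to 4 dp, full precision carried).
With S = 5 species, ln S = 1.6094, so J = 1.3864/1.6094 = 0.8614, i.e. 0.86 to 2 decimal places.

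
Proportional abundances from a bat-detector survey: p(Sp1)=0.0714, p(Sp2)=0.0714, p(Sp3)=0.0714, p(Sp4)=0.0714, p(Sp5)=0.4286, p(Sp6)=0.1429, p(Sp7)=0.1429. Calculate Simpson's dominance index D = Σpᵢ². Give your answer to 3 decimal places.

0.245

D = 0.0714² + 0.0714² + 0.0714² + 0.0714² + 0.4286² + 0.1429² + 0.1429² = 0.00510 + 0.00510 + 0.00510 + 0.00510 + 0.18370 + 0.02042 + 0.02042 = 0.24493 (working shown to 5 dp, full precision carried).
To 3 decimal places, D = 0.245.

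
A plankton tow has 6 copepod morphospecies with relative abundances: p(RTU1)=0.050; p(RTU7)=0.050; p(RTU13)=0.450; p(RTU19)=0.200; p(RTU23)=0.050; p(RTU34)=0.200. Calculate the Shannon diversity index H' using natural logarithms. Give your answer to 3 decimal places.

1.452

Each pᵢ ln pᵢ term (working shown to 5 dp, full precision carried): 0.05×(-2.99573)=-0.14979, 0.05×(-2.99573)=-0.14979, 0.45×(-0.79851)=-0.35933, 0.2×(-1.60944)=-0.32189, 0.05×(-2.99573)=-0.14979, 0.2×(-1.60944)=-0.32189.
Sum = -1.45246, so H' = 1.452.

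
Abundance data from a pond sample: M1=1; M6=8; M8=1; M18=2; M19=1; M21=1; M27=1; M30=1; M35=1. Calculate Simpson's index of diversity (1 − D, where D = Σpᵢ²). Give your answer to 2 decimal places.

Total N = 1+8+1+2+1+1+1+1+1 = 17, so the proportions are 0.0588, 0.4706, 0.0588, 0.1176, 0.0588, 0.0588, 0.0588, 0.0588, 0.0588 (working shown to 4 dp, full precision carried).
D = 0.0588² + 0.4706² + 0.0588² + 0.1176² + 0.0588² + 0.0588² + 0.0588² + 0.0588² + 0.0588² = 0.0035 + 0.2215 + 0.0035 + 0.0138 + 0.0035 + 0.0035 + 0.0035 + 0.0035 + 0.0035 = 0.2595.
So 1 − D = 0.7405, i.e. 0.74 to 2 decimal places.

0.74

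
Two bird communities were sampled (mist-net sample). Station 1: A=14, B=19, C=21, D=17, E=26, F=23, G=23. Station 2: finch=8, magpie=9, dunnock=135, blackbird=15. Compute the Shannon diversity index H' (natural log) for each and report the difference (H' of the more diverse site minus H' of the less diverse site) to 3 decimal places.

Station 1: N=143, proportions 0.0979, 0.13287, 0.14685, 0.11888, 0.18182, 0.16084, 0.16084, giving H' = 1.92834 (working shown to 5 dp, full precision carried).
Station 2: N=167, proportions 0.0479, 0.05389, 0.80838, 0.08982, giving H' = 0.69139.
Difference = |1.92834 − 0.69139| = 1.23695, i.e. 1.237 to 3 decimal places.

1.237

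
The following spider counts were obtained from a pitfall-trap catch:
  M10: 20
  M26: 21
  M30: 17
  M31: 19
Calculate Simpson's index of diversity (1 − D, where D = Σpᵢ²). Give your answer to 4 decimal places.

Total N = 20+21+17+19 = 77, so the proportions are 0.25974, 0.272727, 0.220779, 0.246753 (working shown to 6 dp, full precision carried).
D = 0.25974² + 0.272727² + 0.220779² + 0.246753² = 0.067465 + 0.074380 + 0.048743 + 0.060887 = 0.251476.
So 1 − D = 0.748524, i.e. 0.7485 to 4 decimal places.

0.7485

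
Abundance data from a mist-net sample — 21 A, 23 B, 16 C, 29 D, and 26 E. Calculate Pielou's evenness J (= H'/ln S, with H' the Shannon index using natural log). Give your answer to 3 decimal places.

Total N = 21+23+16+29+26 = 115, so the proportions are 0.18261, 0.2, 0.13913, 0.25217, 0.22609 (working shown to 5 dp, full precision carried).
H' = −Σ pᵢ ln pᵢ = −((-0.31051) + (-0.32189) + (-0.27441) + (-0.34740) + (-0.33615)) = 1.59037.
With S = 5 species, ln S = 1.60944, so J = 1.59037/1.60944 = 0.98815, i.e. 0.988 to 3 decimal places.

0.988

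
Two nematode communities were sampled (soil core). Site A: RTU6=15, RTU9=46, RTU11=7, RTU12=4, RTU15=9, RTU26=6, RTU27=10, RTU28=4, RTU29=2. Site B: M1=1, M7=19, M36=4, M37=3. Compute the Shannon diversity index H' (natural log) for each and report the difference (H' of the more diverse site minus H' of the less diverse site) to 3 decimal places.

0.861

Site A: N=103, proportions 0.14563, 0.4466, 0.06796, 0.03883, 0.08738, 0.05825, 0.09709, 0.03883, 0.01942, giving H' = 1.75718 (working shown to 5 dp, full precision carried).
Site B: N=27, proportions 0.03704, 0.7037, 0.14815, 0.11111, giving H' = 0.89638.
Difference = |1.75718 − 0.89638| = 0.86080, i.e. 0.861 to 3 decimal places.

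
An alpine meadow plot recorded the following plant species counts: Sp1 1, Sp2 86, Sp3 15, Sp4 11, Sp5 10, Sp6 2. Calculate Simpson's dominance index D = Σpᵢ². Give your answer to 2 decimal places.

Total N = 1+86+15+11+10+2 = 125, so the proportions are 0.008, 0.688, 0.12, 0.088, 0.08, 0.016 (working shown to 4 dp, full precision carried).
D = 0.008² + 0.688² + 0.12² + 0.088² + 0.08² + 0.016² = 0.0001 + 0.4733 + 0.0144 + 0.0077 + 0.0064 + 0.0003 = 0.5022.
To 2 decimal places, D = 0.50.

0.50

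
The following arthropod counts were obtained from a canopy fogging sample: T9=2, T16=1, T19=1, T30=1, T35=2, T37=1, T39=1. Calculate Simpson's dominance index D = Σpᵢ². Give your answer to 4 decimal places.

Total N = 2+1+1+1+2+1+1 = 9, so the proportions are 0.222222, 0.111111, 0.111111, 0.111111, 0.222222, 0.111111, 0.111111 (working shown to 6 dp, full precision carried).
D = 0.222222² + 0.111111² + 0.111111² + 0.111111² + 0.222222² + 0.111111² + 0.111111² = 0.049383 + 0.012346 + 0.012346 + 0.012346 + 0.049383 + 0.012346 + 0.012346 = 0.160494.
To 4 decimal places, D = 0.1605.

0.1605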